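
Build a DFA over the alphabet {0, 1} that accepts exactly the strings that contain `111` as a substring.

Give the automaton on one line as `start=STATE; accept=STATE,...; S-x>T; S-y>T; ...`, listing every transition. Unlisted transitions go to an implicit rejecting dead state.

start=S0; accept=S3; S0-0>S0; S0-1>S1; S1-0>S0; S1-1>S2; S2-0>S0; S2-1>S3; S3-0>S3; S3-1>S3

Track how much of `111` has been matched so far: state S0 is no progress, S3 is the absorbing accept state reached once `111` has occurred. Intermediate states record partial matches; on a mismatch, fall back to the longest reusable overlap.
A 4-state machine:
        0   1  
>  S0   S0  S1 
   S1   S0  S2 
   S2   S0  S3 
 * S3   S3  S3 
(> = start, * = accepting)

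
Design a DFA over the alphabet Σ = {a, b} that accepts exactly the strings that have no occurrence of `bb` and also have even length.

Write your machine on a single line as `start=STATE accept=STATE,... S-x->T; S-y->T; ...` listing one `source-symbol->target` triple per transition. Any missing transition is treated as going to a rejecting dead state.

Run two small machines in parallel and take their product. One (3 states) tracks partial matches of the forbidden pattern `bb`; the other (2 states) tracks the input length modulo 2. Each combined state is a pair, one component from each; accept when both components accept. Minimizing collapses redundant product states.
        a   b  
>* S0   S1  S2 
   S1   S0  S3 
   S2   S0  S4 
 * S3   S1  S4 
   S4   S4  S4 
(> = start, * = accepting)

start=S0; accept=S0,S3; S0-a->S1; S0-b->S2; S1-a->S0; S1-b->S3; S2-a->S0; S2-b->S4; S3-a->S1; S3-b->S4; S4-a->S4; S4-b->S4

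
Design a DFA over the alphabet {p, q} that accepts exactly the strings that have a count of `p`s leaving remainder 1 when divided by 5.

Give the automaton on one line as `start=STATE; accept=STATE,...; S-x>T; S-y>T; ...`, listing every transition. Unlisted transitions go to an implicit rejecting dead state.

start=A; accept=B; A-p>B; A-q>A; B-p>C; B-q>B; C-p>D; C-q>C; D-p>E; D-q>D; E-p>A; E-q>E

The only thing that matters is how many `p`s have appeared, reduced mod 5. Use one state per residue: A for 0, …, E for 4. Reading `p` moves to the next residue; anything else stays put. B is accepting.
       p  q 
>  A   B  A 
 * B   C  B 
   C   D  C 
   D   E  D 
   E   A  E 
(> = start, * = accepting)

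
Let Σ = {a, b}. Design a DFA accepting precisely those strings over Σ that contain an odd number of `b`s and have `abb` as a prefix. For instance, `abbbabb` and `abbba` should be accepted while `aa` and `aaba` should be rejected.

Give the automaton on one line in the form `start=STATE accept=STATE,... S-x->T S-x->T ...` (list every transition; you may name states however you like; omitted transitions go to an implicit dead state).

start=q0 accept=q5 q0-a->q1 q0-b->q2 q1-a->q2 q1-b->q3 q2-a->q2 q2-b->q2 q3-a->q2 q3-b->q4 q4-a->q4 q4-b->q5 q5-a->q5 q5-b->q4

Build one automaton per condition and run them in lockstep. One (2 states) tracks the count of `b`s modulo 2; the other (5 states) tracks whether the input so far still matches the prefix `abb`. Each combined state is a pair, one component from each; accept when both components accept. Equivalent product states are then merged.
With 6 states:
        a   b  
>  q0   q1  q2 
   q1   q2  q3 
   q2   q2  q2 
   q3   q2  q4 
   q4   q4  q5 
 * q5   q5  q4 
(> = start, * = accepting)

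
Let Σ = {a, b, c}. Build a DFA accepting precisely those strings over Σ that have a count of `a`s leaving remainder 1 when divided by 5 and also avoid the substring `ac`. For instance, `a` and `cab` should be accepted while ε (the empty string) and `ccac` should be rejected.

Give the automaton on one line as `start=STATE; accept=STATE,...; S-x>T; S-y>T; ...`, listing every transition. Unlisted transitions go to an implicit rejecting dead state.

Handle the two conditions separately and then intersect. One (5 states) tracks the count of `a`s modulo 5; the other (3 states) tracks partial matches of the forbidden pattern `ac`. Each combined state is a pair, one component from each; accept when both components accept. After merging equivalent states the machine shrinks.
          a    b    c  
>  q0     q1   q0   q0 
 * q1     q2   q3   q4 
   q2     q5   q6   q4 
 * q3     q2   q3   q3 
   q4     q4   q4   q4 
   q5     q7   q8   q4 
   q6     q5   q6   q6 
   q7     q9  q10   q4 
   q8     q7   q8   q8 
   q9     q1   q0   q4 
   q10    q9  q10  q10 
(> = start, * = accepting)

start=q0; accept=q1,q3; q0-a>q1; q0-b>q0; q0-c>q0; q1-a>q2; q1-b>q3; q1-c>q4; q2-a>q5; q2-b>q6; q2-c>q4; q3-a>q2; q3-b>q3; q3-c>q3; q4-a>q4; q4-b>q4; q4-c>q4; q5-a>q7; q5-b>q8; q5-c>q4; q6-a>q5; q6-b>q6; q6-c>q6; q7-a>q9; q7-b>q10; q7-c>q4; q8-a>q7; q8-b>q8; q8-c>q8; q9-a>q1; q9-b>q0; q9-c>q4; q10-a>q9; q10-b>q10; q10-c>q10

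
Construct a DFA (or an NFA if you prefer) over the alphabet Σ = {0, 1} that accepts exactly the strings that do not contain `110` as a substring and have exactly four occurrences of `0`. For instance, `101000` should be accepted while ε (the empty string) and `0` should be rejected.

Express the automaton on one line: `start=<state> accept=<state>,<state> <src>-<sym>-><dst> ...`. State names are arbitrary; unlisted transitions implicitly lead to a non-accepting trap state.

Handle the two conditions separately and then intersect. One (4 states) tracks partial matches of the forbidden pattern `110`; the other (6 states) tracks the count of `0`s, saturating at 5. Each combined state is a pair, one component from each; accept when both components accept. Minimizing collapses redundant product states.
With 10 states:
        0   1  
>  q0   q1  q2 
   q1   q3  q4 
   q2   q1  q5 
   q3   q6  q7 
   q4   q3  q5 
   q5   q5  q5 
   q6   q8  q9 
   q7   q6  q5 
 * q8   q5  q8 
   q9   q8  q5 
(> = start, * = accepting)

start=q0 accept=q8 q0-0->q1 q0-1->q2 q1-0->q3 q1-1->q4 q2-0->q1 q2-1->q5 q3-0->q6 q3-1->q7 q4-0->q3 q4-1->q5 q5-0->q5 q5-1->q5 q6-0->q8 q6-1->q9 q7-0->q6 q7-1->q5 q8-0->q5 q8-1->q8 q9-0->q8 q9-1->q5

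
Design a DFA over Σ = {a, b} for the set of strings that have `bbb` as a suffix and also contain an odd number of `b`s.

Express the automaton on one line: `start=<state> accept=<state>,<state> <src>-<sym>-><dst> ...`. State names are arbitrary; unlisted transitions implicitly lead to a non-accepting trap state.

start=S0 accept=S4 S0-a->S0 S0-b->S1 S1-a->S2 S1-b->S3 S2-a->S2 S2-b->S0 S3-a->S0 S3-b->S4 S4-a->S2 S4-b->S3

Handle the two conditions separately and then intersect. One (4 states) tracks how much of the suffix `bbb` has currently been matched; the other (2 states) tracks the count of `b`s modulo 2. Each combined state is a pair, one component from each; accept when both components accept. Equivalent product states are then merged.
With 5 states:
        a   b  
>  S0   S0  S1 
   S1   S2  S3 
   S2   S2  S0 
   S3   S0  S4 
 * S4   S2  S3 
(> = start, * = accepting)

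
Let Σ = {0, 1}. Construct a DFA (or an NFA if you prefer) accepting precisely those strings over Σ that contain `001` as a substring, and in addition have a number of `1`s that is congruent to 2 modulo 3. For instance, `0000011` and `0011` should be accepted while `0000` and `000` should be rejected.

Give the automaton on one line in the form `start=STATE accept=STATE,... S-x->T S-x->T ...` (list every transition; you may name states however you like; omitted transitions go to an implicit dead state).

start=q0 accept=q9 q0-0->q1 q0-1->q2 q1-0->q3 q1-1->q2 q2-0->q4 q2-1->q5 q3-0->q3 q3-1->q6 q4-0->q7 q4-1->q5 q5-0->q8 q5-1->q0 q6-0->q6 q6-1->q9 q7-0->q7 q7-1->q9 q8-0->q10 q8-1->q0 q9-0->q9 q9-1->q11 q10-0->q10 q10-1->q11 q11-0->q11 q11-1->q6

Run two small machines in parallel and take their product. The first has 4 states tracking whether and how much of `001` has been seen; the second has 3 states tracking the count of `1`s modulo 3. A product state is a pair (one from each), accepting exactly when both do.
          0    1  
>  q0     q1   q2 
   q1     q3   q2 
   q2     q4   q5 
   q3     q3   q6 
   q4     q7   q5 
   q5     q8   q0 
   q6     q6   q9 
   q7     q7   q9 
   q8    q10   q0 
 * q9     q9  q11 
   q10   q10  q11 
   q11   q11   q6 
(> = start, * = accepting)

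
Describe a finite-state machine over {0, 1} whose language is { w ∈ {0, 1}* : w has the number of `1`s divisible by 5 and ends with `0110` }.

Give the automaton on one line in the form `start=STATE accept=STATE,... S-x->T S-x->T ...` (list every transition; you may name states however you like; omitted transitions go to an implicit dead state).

start=A accept=I A-0->A A-1->B B-0->B B-1->C C-0->C C-1->D D-0->E D-1->F E-0->E E-1->G F-0->F F-1->A G-0->F G-1->H H-0->I H-1->B I-0->A I-1->B

Run two small machines in parallel and take their product. The first has 5 states tracking the count of `1`s modulo 5; the second has 5 states tracking how much of the suffix `0110` has currently been matched. A product state is a pair (one from each), accepting exactly when both do. Minimizing collapses redundant product states.
A 9-state machine:
       0  1 
>  A   A  B 
   B   B  C 
   C   C  D 
   D   E  F 
   E   E  G 
   F   F  A 
   G   F  H 
   H   I  B 
 * I   A  B 
(> = start, * = accepting)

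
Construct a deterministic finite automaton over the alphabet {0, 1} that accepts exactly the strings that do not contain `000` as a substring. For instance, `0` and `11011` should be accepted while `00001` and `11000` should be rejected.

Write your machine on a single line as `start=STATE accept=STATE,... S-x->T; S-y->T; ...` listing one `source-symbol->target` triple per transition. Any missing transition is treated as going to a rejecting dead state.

start=S0; accept=S0,S1,S2; S0-0->S1; S0-1->S0; S1-0->S2; S1-1->S0; S2-0->S3; S2-1->S0; S3-0->S3; S3-1->S3

Track partial matches of the forbidden pattern `000`. State S3 is a dead state reached once `000` has occurred; every other state accepts. S0 means no part of `000` is currently matched.
A 4-state machine:
        0   1  
>* S0   S1  S0 
 * S1   S2  S0 
 * S2   S3  S0 
   S3   S3  S3 
(> = start, * = accepting)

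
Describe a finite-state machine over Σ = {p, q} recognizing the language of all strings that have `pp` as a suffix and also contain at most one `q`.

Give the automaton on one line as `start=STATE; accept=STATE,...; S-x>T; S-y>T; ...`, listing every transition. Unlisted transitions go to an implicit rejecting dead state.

Build one automaton per condition and run them in lockstep. The first has 3 states tracking how much of the suffix `pp` has currently been matched; the second has 3 states tracking the count of `q`s, saturating at 2. A product state is a pair (one from each), accepting exactly when both do.
With 9 states:
        p   q  
>  S0   S1  S2 
   S1   S3  S2 
   S2   S4  S5 
 * S3   S3  S2 
   S4   S6  S5 
   S5   S7  S5 
 * S6   S6  S5 
   S7   S8  S5 
   S8   S8  S5 
(> = start, * = accepting)

start=S0; accept=S3,S6; S0-p>S1; S0-q>S2; S1-p>S3; S1-q>S2; S2-p>S4; S2-q>S5; S3-p>S3; S3-q>S2; S4-p>S6; S4-q>S5; S5-p>S7; S5-q>S5; S6-p>S6; S6-q>S5; S7-p>S8; S7-q>S5; S8-p>S8; S8-q>S5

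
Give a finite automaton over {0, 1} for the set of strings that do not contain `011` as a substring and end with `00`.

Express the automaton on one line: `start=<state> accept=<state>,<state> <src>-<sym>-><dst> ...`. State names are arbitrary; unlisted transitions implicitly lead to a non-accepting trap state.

start=A accept=C A-0->B A-1->A B-0->C B-1->D C-0->C C-1->D D-0->B D-1->E E-0->F E-1->E F-0->G F-1->E G-0->G G-1->E

Handle the two conditions separately and then intersect. The first has 4 states tracking partial matches of the forbidden pattern `011`; the second has 3 states tracking how much of the suffix `00` has currently been matched. A product state is a pair (one from each), accepting exactly when both do.
       0  1 
>  A   B  A 
   B   C  D 
 * C   C  D 
   D   B  E 
   E   F  E 
   F   G  E 
   G   G  E 
(> = start, * = accepting)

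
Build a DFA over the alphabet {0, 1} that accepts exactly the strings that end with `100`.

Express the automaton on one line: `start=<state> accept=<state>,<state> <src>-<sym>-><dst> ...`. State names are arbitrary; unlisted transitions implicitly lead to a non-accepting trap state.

Remember how much of `100` the current input suffix matches. State s0 means no match yet; s1 means the last symbol is `1`; s2 means the last 2 symbols are `10`; s3 means the last 3 symbols are `100`. Only s3 accepts. On a mismatch, fall back to the longest proper suffix that is still a prefix of `100`.
A 4-state machine:
        0   1  
>  s0   s0  s1 
   s1   s2  s1 
   s2   s3  s1 
 * s3   s0  s1 
(> = start, * = accepting)

start=s0 accept=s3 s0-0->s0 s0-1->s1 s1-0->s2 s1-1->s1 s2-0->s3 s2-1->s1 s3-0->s0 s3-1->s1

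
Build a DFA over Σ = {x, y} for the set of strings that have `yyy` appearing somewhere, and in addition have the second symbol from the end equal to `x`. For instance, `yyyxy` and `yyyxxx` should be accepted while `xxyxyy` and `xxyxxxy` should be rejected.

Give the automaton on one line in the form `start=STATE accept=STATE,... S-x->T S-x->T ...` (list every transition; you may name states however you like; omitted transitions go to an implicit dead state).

start=q0 accept=q5,q6 q0-x->q0 q0-y->q1 q1-x->q0 q1-y->q2 q2-x->q0 q2-y->q3 q3-x->q4 q3-y->q3 q4-x->q5 q4-y->q6 q5-x->q5 q5-y->q6 q6-x->q4 q6-y->q3

Run two small machines in parallel and take their product. The first has 4 states tracking whether and how much of `yyy` has been seen; the second has 7 states tracking the last 2 symbols read. A product state is a pair (one from each), accepting exactly when both do. Minimizing collapses redundant product states.
A 7-state machine:
        x   y  
>  q0   q0  q1 
   q1   q0  q2 
   q2   q0  q3 
   q3   q4  q3 
   q4   q5  q6 
 * q5   q5  q6 
 * q6   q4  q3 
(> = start, * = accepting)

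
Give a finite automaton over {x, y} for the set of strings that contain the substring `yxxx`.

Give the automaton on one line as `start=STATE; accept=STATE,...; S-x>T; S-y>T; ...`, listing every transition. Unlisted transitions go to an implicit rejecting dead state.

Track how much of `yxxx` has been matched so far: state q0 is no progress, q4 is the absorbing accept state reached once `yxxx` has occurred. Intermediate states record partial matches; on a mismatch, fall back to the longest reusable overlap.
5 states suffice.
        x   y  
>  q0   q0  q1 
   q1   q2  q1 
   q2   q3  q1 
   q3   q4  q1 
 * q4   q4  q4 
(> = start, * = accepting)

start=q0; accept=q4; q0-x>q0; q0-y>q1; q1-x>q2; q1-y>q1; q2-x>q3; q2-y>q1; q3-x>q4; q3-y>q1; q4-x>q4; q4-y>q4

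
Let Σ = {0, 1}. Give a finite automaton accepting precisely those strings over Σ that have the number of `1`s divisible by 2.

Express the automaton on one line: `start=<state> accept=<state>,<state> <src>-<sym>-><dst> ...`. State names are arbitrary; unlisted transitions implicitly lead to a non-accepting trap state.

start=A accept=A A-0->A A-1->B B-0->B B-1->A

Keep the running count of `1`s modulo 2: each `1` advances along the cycle A → B → A while other symbols loop. Accept at A.
With 2 states:
       0  1 
>* A   A  B 
   B   B  A 
(> = start, * = accepting)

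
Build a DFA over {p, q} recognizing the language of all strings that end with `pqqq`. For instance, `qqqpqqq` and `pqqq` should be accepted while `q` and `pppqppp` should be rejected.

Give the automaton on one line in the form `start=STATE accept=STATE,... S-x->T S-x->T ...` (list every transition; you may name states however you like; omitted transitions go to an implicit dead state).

Remember how much of `pqqq` the current input suffix matches. State s0 means no match yet; s1 means the last symbol is `p`; s2 means the last 2 symbols are `pq`; s3 means the last 3 symbols are `pqq`; s4 means the last 4 symbols are `pqqq`. Only s4 accepts. On a mismatch, fall back to the longest proper suffix that is still a prefix of `pqqq`.
A 5-state machine:
        p   q  
>  s0   s1  s0 
   s1   s1  s2 
   s2   s1  s3 
   s3   s1  s4 
 * s4   s1  s0 
(> = start, * = accepting)

start=s0 accept=s4 s0-p->s1 s0-q->s0 s1-p->s1 s1-q->s2 s2-p->s1 s2-q->s3 s3-p->s1 s3-q->s4 s4-p->s1 s4-q->s0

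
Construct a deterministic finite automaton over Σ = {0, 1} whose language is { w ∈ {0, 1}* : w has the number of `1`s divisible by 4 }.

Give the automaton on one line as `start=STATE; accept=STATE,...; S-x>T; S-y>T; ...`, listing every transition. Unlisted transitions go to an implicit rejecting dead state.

The only thing that matters is how many `1`s have appeared, reduced mod 4. Use one state per residue: A for 0, …, D for 3. Reading `1` moves to the next residue; anything else stays put. A is accepting.
A 4-state machine:
       0  1 
>* A   A  B 
   B   B  C 
   C   C  D 
   D   D  A 
(> = start, * = accepting)

start=A; accept=A; A-0>A; A-1>B; B-0>B; B-1>C; C-0>C; C-1>D; D-0>D; D-1>A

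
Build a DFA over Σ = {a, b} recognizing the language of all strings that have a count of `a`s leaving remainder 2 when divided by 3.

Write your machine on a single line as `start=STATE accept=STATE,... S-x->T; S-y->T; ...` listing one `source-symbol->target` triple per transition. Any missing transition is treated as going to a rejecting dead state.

Keep the running count of `a`s modulo 3: each `a` advances along the cycle s0 → s1 → s2 → s0 while other symbols loop. Accept at s2.
3 states suffice.
        a   b  
>  s0   s1  s0 
   s1   s2  s1 
 * s2   s0  s2 
(> = start, * = accepting)

start=s0; accept=s2; s0-a->s1; s0-b->s0; s1-a->s2; s1-b->s1; s2-a->s0; s2-b->s2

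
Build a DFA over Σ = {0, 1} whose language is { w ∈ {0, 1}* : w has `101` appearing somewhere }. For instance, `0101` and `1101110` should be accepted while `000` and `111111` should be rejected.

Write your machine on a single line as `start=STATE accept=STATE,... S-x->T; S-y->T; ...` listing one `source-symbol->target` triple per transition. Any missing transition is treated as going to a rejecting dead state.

start=S0; accept=S3; S0-0->S0; S0-1->S1; S1-0->S2; S1-1->S1; S2-0->S0; S2-1->S3; S3-0->S3; S3-1->S3

Track how much of `101` has been matched so far: state S0 is no progress, S3 is the absorbing accept state reached once `101` has occurred. Intermediate states record partial matches; on a mismatch, fall back to the longest reusable overlap.
4 states suffice.
        0   1  
>  S0   S0  S1 
   S1   S2  S1 
   S2   S0  S3 
 * S3   S3  S3 
(> = start, * = accepting)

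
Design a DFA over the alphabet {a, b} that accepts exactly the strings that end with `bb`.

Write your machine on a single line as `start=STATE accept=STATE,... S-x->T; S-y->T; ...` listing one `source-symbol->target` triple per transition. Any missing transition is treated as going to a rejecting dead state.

start=q0; accept=q2; q0-a->q0; q0-b->q1; q1-a->q0; q1-b->q2; q2-a->q0; q2-b->q2

Let each state record the length of the longest suffix of the input read so far that is also a prefix of `bb`. q1 means the last symbol is `b`; q2 means the last 2 symbols are `bb`. Accept only at q2, where the string currently ends in `bb`.
        a   b  
>  q0   q0  q1 
   q1   q0  q2 
 * q2   q0  q2 
(> = start, * = accepting)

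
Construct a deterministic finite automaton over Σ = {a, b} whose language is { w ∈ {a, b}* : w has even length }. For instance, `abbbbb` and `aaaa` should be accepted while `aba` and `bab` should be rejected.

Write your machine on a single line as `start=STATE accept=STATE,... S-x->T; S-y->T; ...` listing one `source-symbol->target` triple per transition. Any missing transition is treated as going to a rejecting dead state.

Only the length mod 2 matters, so use a 2-cycle: from any state, every input symbol moves to the next state, wrapping S1 back to S0. Mark S0 accepting.
2 states suffice.
        a   b  
>* S0   S1  S1 
   S1   S0  S0 
(> = start, * = accepting)

start=S0; accept=S0; S0-a->S1; S0-b->S1; S1-a->S0; S1-b->S0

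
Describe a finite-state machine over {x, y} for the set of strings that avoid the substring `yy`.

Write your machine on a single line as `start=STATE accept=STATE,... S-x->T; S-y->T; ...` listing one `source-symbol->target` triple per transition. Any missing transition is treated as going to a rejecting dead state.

start=q0; accept=q0,q1; q0-x->q0; q0-y->q1; q1-x->q0; q1-y->q2; q2-x->q2; q2-y->q2

Track partial matches of the forbidden pattern `yy`. State q2 is a dead state reached once `yy` has occurred; every other state accepts. q0 means no part of `yy` is currently matched.
3 states suffice.
        x   y  
>* q0   q0  q1 
 * q1   q0  q2 
   q2   q2  q2 
(> = start, * = accepting)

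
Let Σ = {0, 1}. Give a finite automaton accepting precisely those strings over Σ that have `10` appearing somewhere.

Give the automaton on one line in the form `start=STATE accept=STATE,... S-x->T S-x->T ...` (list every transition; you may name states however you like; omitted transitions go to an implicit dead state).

start=q0 accept=q2 q0-0->q0 q0-1->q1 q1-0->q2 q1-1->q1 q2-0->q2 q2-1->q2

Track how much of `10` has been matched so far: state q0 is no progress, q2 is the absorbing accept state reached once `10` has occurred. Intermediate states record partial matches; on a mismatch, fall back to the longest reusable overlap.
With 3 states:
        0   1  
>  q0   q0  q1 
   q1   q2  q1 
 * q2   q2  q2 
(> = start, * = accepting)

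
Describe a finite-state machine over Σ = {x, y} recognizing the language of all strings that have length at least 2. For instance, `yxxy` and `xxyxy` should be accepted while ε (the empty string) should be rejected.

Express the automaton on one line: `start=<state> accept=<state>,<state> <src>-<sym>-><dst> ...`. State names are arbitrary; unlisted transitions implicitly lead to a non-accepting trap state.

start=q0 accept=q2,q3 q0-x->q1 q0-y->q1 q1-x->q2 q1-y->q2 q2-x->q3 q2-y->q3 q3-x->q3 q3-y->q3

Count input length up to 3: every symbol moves from q0 toward q3, which means 'more than 2' and absorbs. Accept from {q2, q3}.
A 4-state machine:
        x   y  
>  q0   q1  q1 
   q1   q2  q2 
 * q2   q3  q3 
 * q3   q3  q3 
(> = start, * = accepting)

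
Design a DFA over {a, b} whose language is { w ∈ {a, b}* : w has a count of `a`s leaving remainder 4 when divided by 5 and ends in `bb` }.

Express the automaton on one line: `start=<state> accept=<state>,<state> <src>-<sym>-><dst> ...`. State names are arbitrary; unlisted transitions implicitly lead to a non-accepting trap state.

Handle the two conditions separately and then intersect. One (5 states) tracks the count of `a`s modulo 5; the other (3 states) tracks how much of the suffix `bb` has currently been matched. Each combined state is a pair, one component from each; accept when both components accept. Minimizing collapses redundant product states.
With 7 states:
        a   b  
>  q0   q1  q0 
   q1   q2  q1 
   q2   q3  q2 
   q3   q4  q3 
   q4   q0  q5 
   q5   q0  q6 
 * q6   q0  q6 
(> = start, * = accepting)

start=q0 accept=q6 q0-a->q1 q0-b->q0 q1-a->q2 q1-b->q1 q2-a->q3 q2-b->q2 q3-a->q4 q3-b->q3 q4-a->q0 q4-b->q5 q5-a->q0 q5-b->q6 q6-a->q0 q6-b->q6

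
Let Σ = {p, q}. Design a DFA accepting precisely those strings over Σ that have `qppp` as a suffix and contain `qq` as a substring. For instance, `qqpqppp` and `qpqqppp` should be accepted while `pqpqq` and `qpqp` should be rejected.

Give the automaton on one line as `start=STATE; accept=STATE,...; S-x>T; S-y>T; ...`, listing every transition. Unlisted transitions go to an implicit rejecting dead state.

Build one automaton per condition and run them in lockstep. One (5 states) tracks how much of the suffix `qppp` has currently been matched; the other (3 states) tracks whether and how much of `qq` has been seen. Each combined state is a pair, one component from each; accept when both components accept. Minimizing collapses redundant product states.
7 states suffice.
        p   q  
>  s0   s0  s1 
   s1   s0  s2 
   s2   s3  s2 
   s3   s4  s2 
   s4   s5  s2 
 * s5   s6  s2 
   s6   s6  s2 
(> = start, * = accepting)

start=s0; accept=s5; s0-p>s0; s0-q>s1; s1-p>s0; s1-q>s2; s2-p>s3; s2-q>s2; s3-p>s4; s3-q>s2; s4-p>s5; s4-q>s2; s5-p>s6; s5-q>s2; s6-p>s6; s6-q>s2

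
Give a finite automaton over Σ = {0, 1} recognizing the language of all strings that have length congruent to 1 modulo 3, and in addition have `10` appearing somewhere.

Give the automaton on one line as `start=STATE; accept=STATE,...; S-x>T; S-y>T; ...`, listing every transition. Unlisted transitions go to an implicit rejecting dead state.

Build one automaton per condition and run them in lockstep. The first has 3 states tracking the input length modulo 3; the second has 3 states tracking whether and how much of `10` has been seen. A product state is a pair (one from each), accepting exactly when both do.
With 9 states:
       0  1 
>  A   B  C 
   B   D  E 
   C   F  E 
   D   A  G 
   E   H  G 
   F   H  H 
   G   I  C 
   H   I  I 
 * I   F  F 
(> = start, * = accepting)

start=A; accept=I; A-0>B; A-1>C; B-0>D; B-1>E; C-0>F; C-1>E; D-0>A; D-1>G; E-0>H; E-1>G; F-0>H; F-1>H; G-0>I; G-1>C; H-0>I; H-1>I; I-0>F; I-1>F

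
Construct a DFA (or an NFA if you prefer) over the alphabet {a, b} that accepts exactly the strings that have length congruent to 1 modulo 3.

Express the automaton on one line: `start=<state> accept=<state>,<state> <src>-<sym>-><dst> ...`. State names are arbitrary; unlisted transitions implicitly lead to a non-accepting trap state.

Only the length mod 3 matters, so use a 3-cycle: from any state, every input symbol moves to the next state, wrapping S2 back to S0. Mark S1 accepting.
With 3 states:
        a   b  
>  S0   S1  S1 
 * S1   S2  S2 
   S2   S0  S0 
(> = start, * = accepting)

start=S0 accept=S1 S0-a->S1 S0-b->S1 S1-a->S2 S1-b->S2 S2-a->S0 S2-b->S0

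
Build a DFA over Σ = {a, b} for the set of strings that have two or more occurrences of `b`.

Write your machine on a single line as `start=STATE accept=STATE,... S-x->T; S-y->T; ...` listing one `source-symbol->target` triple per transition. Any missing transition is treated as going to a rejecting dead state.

start=S0; accept=S2,S3; S0-a->S0; S0-b->S1; S1-a->S1; S1-b->S2; S2-a->S2; S2-b->S3; S3-a->S3; S3-b->S3

Only the number of `b`s matters, and only up to 3. Make a chain S0 → S1 → S2 → S3 advanced by each `b` (with S3 absorbing); every other symbol self-loops. The accepting set is {S2, S3}.
With 4 states:
        a   b  
>  S0   S0  S1 
   S1   S1  S2 
 * S2   S2  S3 
 * S3   S3  S3 
(> = start, * = accepting)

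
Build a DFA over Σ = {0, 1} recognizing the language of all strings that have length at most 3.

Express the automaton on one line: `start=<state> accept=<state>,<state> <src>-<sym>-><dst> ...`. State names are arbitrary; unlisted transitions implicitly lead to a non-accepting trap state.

start=s0 accept=s0,s1,s2,s3 s0-0->s1 s0-1->s1 s1-0->s2 s1-1->s2 s2-0->s3 s2-1->s3 s3-0->s4 s3-1->s4 s4-0->s4 s4-1->s4

We only need to distinguish lengths 0, 1, …, 3, and '>3'. Chain s0 → s1 → s2 → s3 → s4 on every symbol, with s4 looping. Accepting states: {s0, s1, s2, s3}.
5 states suffice.
        0   1  
>* s0   s1  s1 
 * s1   s2  s2 
 * s2   s3  s3 
 * s3   s4  s4 
   s4   s4  s4 
(> = start, * = accepting)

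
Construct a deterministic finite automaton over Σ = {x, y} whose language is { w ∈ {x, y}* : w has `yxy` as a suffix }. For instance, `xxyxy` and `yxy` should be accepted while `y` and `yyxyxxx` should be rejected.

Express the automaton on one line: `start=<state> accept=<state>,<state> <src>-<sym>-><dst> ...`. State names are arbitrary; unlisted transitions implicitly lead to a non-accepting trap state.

start=A accept=D A-x->A A-y->B B-x->C B-y->B C-x->A C-y->D D-x->C D-y->B

Let each state record the length of the longest suffix of the input read so far that is also a prefix of `yxy`. B means the last symbol is `y`; C means the last 2 symbols are `yx`; D means the last 3 symbols are `yxy`. Accept only at D, where the string currently ends in `yxy`.
With 4 states:
       x  y 
>  A   A  B 
   B   C  B 
   C   A  D 
 * D   C  B 
(> = start, * = accepting)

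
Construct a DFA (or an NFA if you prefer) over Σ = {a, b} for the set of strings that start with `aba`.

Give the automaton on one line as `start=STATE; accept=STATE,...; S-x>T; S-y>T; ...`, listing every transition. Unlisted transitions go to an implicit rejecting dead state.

Walk along `aba` while the input agrees: from q0 take `a` to q1, and so on. Any deviation drops to the rejecting sink q4. Once q3 is reached the prefix is confirmed and every continuation is accepted.
        a   b  
>  q0   q1  q4 
   q1   q4  q2 
   q2   q3  q4 
 * q3   q3  q3 
   q4   q4  q4 
(> = start, * = accepting)

start=q0; accept=q3; q0-a>q1; q0-b>q4; q1-a>q4; q1-b>q2; q2-a>q3; q2-b>q4; q3-a>q3; q3-b>q3; q4-a>q4; q4-b>q4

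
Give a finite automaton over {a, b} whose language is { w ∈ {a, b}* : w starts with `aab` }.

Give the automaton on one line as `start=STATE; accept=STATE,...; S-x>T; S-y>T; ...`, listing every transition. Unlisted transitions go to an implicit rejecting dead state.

Walk along `aab` while the input agrees: from S0 take `a` to S1, and so on. Any deviation drops to the rejecting sink S4. Once S3 is reached the prefix is confirmed and every continuation is accepted.
A 5-state machine:
        a   b  
>  S0   S1  S4 
   S1   S2  S4 
   S2   S4  S3 
 * S3   S3  S3 
   S4   S4  S4 
(> = start, * = accepting)

start=S0; accept=S3; S0-a>S1; S0-b>S4; S1-a>S2; S1-b>S4; S2-a>S4; S2-b>S3; S3-a>S3; S3-b>S3; S4-a>S4; S4-b>S4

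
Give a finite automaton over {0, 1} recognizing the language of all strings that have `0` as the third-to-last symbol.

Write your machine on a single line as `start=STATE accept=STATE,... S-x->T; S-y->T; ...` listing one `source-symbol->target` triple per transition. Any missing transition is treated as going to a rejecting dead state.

Because acceptance depends on a position counted from the end, the machine has to buffer the most recent 3 symbols. Make each state the string of the last up-to-3 symbols read; on input `x` shift the window left and append `x`. Accept when the buffered window has length 3 and begins with `0`.
With 15 states:
          0    1  
>  s0     s1   s2 
   s1     s3   s4 
   s2     s5   s6 
   s3     s7   s8 
   s4     s9  s10 
   s5    s11  s12 
   s6    s13  s14 
 * s7     s7   s8 
 * s8     s9  s10 
 * s9    s11  s12 
 * s10   s13  s14 
   s11    s7   s8 
   s12    s9  s10 
   s13   s11  s12 
   s14   s13  s14 
(> = start, * = accepting)

start=s0; accept=s7,s8,s9,s10; s0-0->s1; s0-1->s2; s1-0->s3; s1-1->s4; s2-0->s5; s2-1->s6; s3-0->s7; s3-1->s8; s4-0->s9; s4-1->s10; s5-0->s11; s5-1->s12; s6-0->s13; s6-1->s14; s7-0->s7; s7-1->s8; s8-0->s9; s8-1->s10; s9-0->s11; s9-1->s12; s10-0->s13; s10-1->s14; s11-0->s7; s11-1->s8; s12-0->s9; s12-1->s10; s13-0->s11; s13-1->s12; s14-0->s13; s14-1->s14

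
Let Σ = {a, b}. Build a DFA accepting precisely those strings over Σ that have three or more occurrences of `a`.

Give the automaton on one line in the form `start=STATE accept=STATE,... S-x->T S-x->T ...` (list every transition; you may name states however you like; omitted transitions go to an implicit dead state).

start=S0 accept=S3,S4 S0-a->S1 S0-b->S0 S1-a->S2 S1-b->S1 S2-a->S3 S2-b->S2 S3-a->S4 S3-b->S3 S4-a->S4 S4-b->S4

Count `a`s, saturating at 4: states S0 through S3 mean 0 through 3 `a`s seen; S4 means more than 3. Each `a` increments (capped at S4); other symbols loop. Accept from {S3, S4}.
        a   b  
>  S0   S1  S0 
   S1   S2  S1 
   S2   S3  S2 
 * S3   S4  S3 
 * S4   S4  S4 
(> = start, * = accepting)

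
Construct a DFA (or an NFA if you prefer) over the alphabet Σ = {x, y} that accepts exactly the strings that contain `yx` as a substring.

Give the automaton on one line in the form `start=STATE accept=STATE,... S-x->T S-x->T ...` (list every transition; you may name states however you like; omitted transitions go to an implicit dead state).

States S0..S1 record the length of the longest prefix of `yx` that matches the current input suffix. Reaching S2 means `yx` has been seen, and we stay there forever. Accept from S2.
A 3-state machine:
        x   y  
>  S0   S0  S1 
   S1   S2  S1 
 * S2   S2  S2 
(> = start, * = accepting)

start=S0 accept=S2 S0-x->S0 S0-y->S1 S1-x->S2 S1-y->S1 S2-x->S2 S2-y->S2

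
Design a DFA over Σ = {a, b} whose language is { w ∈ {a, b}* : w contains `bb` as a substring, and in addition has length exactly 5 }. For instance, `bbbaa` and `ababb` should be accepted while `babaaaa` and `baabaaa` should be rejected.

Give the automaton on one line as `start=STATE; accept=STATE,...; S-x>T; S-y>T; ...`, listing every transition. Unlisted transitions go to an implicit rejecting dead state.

start=S0; accept=S12; S0-a>S1; S0-b>S2; S1-a>S3; S1-b>S4; S2-a>S3; S2-b>S5; S3-a>S6; S3-b>S7; S4-a>S6; S4-b>S8; S5-a>S8; S5-b>S8; S6-a>S9; S6-b>S10; S7-a>S9; S7-b>S11; S8-a>S11; S8-b>S11; S9-a>S9; S9-b>S9; S10-a>S9; S10-b>S12; S11-a>S12; S11-b>S12; S12-a>S9; S12-b>S9

Handle the two conditions separately and then intersect. The first has 3 states tracking whether and how much of `bb` has been seen; the second has 7 states tracking the input length, saturating at 6. A product state is a pair (one from each), accepting exactly when both do. Equivalent product states are then merged.
A 13-state machine:
          a    b  
>  S0     S1   S2 
   S1     S3   S4 
   S2     S3   S5 
   S3     S6   S7 
   S4     S6   S8 
   S5     S8   S8 
   S6     S9  S10 
   S7     S9  S11 
   S8    S11  S11 
   S9     S9   S9 
   S10    S9  S12 
   S11   S12  S12 
 * S12    S9   S9 
(> = start, * = accepting)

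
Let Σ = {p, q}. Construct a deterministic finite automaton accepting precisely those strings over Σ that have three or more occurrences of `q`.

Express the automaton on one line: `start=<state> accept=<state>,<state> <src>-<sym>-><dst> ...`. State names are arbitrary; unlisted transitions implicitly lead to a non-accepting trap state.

Count `q`s, saturating at 4: states S0 through S3 mean 0 through 3 `q`s seen; S4 means more than 3. Each `q` increments (capped at S4); other symbols loop. Accept from {S3, S4}.
        p   q  
>  S0   S0  S1 
   S1   S1  S2 
   S2   S2  S3 
 * S3   S3  S4 
 * S4   S4  S4 
(> = start, * = accepting)

start=S0 accept=S3,S4 S0-p->S0 S0-q->S1 S1-p->S1 S1-q->S2 S2-p->S2 S2-q->S3 S3-p->S3 S3-q->S4 S4-p->S4 S4-q->S4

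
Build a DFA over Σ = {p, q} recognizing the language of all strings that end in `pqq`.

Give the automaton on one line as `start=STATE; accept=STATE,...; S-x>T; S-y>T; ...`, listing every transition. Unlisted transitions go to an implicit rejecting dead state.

Remember how much of `pqq` the current input suffix matches. State S0 means no match yet; S1 means the last symbol is `p`; S2 means the last 2 symbols are `pq`; S3 means the last 3 symbols are `pqq`. Only S3 accepts. On a mismatch, fall back to the longest proper suffix that is still a prefix of `pqq`.
With 4 states:
        p   q  
>  S0   S1  S0 
   S1   S1  S2 
   S2   S1  S3 
 * S3   S1  S0 
(> = start, * = accepting)

start=S0; accept=S3; S0-p>S1; S0-q>S0; S1-p>S1; S1-q>S2; S2-p>S1; S2-q>S3; S3-p>S1; S3-q>S0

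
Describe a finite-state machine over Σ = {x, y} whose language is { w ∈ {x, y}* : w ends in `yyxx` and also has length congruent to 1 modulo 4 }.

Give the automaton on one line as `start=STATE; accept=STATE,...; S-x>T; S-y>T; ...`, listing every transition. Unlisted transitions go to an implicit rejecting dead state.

start=S0; accept=S7; S0-x>S1; S0-y>S1; S1-x>S2; S1-y>S3; S2-x>S4; S2-y>S4; S3-x>S4; S3-y>S5; S4-x>S0; S4-y>S0; S5-x>S6; S5-y>S0; S6-x>S7; S6-y>S1; S7-x>S2; S7-y>S3

Handle the two conditions separately and then intersect. The first has 5 states tracking how much of the suffix `yyxx` has currently been matched; the second has 4 states tracking the input length modulo 4. A product state is a pair (one from each), accepting exactly when both do. Equivalent product states are then merged.
An 8-state machine:
        x   y  
>  S0   S1  S1 
   S1   S2  S3 
   S2   S4  S4 
   S3   S4  S5 
   S4   S0  S0 
   S5   S6  S0 
   S6   S7  S1 
 * S7   S2  S3 
(> = start, * = accepting)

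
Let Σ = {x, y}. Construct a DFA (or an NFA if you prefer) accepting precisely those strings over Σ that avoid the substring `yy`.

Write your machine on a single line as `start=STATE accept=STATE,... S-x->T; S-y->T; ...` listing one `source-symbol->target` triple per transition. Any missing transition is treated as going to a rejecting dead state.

start=A; accept=A,B; A-x->A; A-y->B; B-x->A; B-y->C; C-x->C; C-y->C

Track partial matches of the forbidden pattern `yy`. State C is a dead state reached once `yy` has occurred; every other state accepts. A means no part of `yy` is currently matched.
       x  y 
>* A   A  B 
 * B   A  C 
   C   C  C 
(> = start, * = accepting)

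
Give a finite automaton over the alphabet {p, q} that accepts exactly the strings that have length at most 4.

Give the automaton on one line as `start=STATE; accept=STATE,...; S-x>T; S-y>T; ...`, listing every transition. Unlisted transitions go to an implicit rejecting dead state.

start=S0; accept=S0,S1,S2,S3,S4; S0-p>S1; S0-q>S1; S1-p>S2; S1-q>S2; S2-p>S3; S2-q>S3; S3-p>S4; S3-q>S4; S4-p>S5; S4-q>S5; S5-p>S5; S5-q>S5

Count input length up to 5: every symbol moves from S0 toward S5, which means 'more than 4' and absorbs. Accept from {S0, S1, S2, S3, S4}.
With 6 states:
        p   q  
>* S0   S1  S1 
 * S1   S2  S2 
 * S2   S3  S3 
 * S3   S4  S4 
 * S4   S5  S5 
   S5   S5  S5 
(> = start, * = accepting)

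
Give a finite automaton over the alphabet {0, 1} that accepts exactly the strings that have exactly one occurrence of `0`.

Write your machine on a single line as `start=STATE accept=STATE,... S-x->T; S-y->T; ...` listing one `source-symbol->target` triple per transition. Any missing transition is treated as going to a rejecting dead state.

Only the number of `0`s matters, and only up to 2. Make a chain S0 → S1 → S2 advanced by each `0` (with S2 absorbing); every other symbol self-loops. The accepting set is {S1}.
A 3-state machine:
        0   1  
>  S0   S1  S0 
 * S1   S2  S1 
   S2   S2  S2 
(> = start, * = accepting)

start=S0; accept=S1; S0-0->S1; S0-1->S0; S1-0->S2; S1-1->S1; S2-0->S2; S2-1->S2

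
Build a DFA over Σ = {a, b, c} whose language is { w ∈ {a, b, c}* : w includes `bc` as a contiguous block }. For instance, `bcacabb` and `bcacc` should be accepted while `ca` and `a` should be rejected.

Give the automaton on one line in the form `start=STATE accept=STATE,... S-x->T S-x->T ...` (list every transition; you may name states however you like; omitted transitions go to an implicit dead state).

Track how much of `bc` has been matched so far: state s0 is no progress, s2 is the absorbing accept state reached once `bc` has occurred. Intermediate states record partial matches; on a mismatch, fall back to the longest reusable overlap.
3 states suffice.
        a   b   c  
>  s0   s0  s1  s0 
   s1   s0  s1  s2 
 * s2   s2  s2  s2 
(> = start, * = accepting)

start=s0 accept=s2 s0-a->s0 s0-b->s1 s0-c->s0 s1-a->s0 s1-b->s1 s1-c->s2 s2-a->s2 s2-b->s2 s2-c->s2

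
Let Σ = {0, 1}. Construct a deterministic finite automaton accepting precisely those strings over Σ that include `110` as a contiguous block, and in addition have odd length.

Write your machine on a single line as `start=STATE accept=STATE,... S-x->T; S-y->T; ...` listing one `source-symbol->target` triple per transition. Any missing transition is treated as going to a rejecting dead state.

start=s0; accept=s6; s0-0->s1; s0-1->s2; s1-0->s0; s1-1->s3; s2-0->s0; s2-1->s4; s3-0->s1; s3-1->s5; s4-0->s6; s4-1->s5; s5-0->s7; s5-1->s4; s6-0->s7; s6-1->s7; s7-0->s6; s7-1->s6

Handle the two conditions separately and then intersect. One (4 states) tracks whether and how much of `110` has been seen; the other (2 states) tracks the input length modulo 2. Each combined state is a pair, one component from each; accept when both components accept.
An 8-state machine:
        0   1  
>  s0   s1  s2 
   s1   s0  s3 
   s2   s0  s4 
   s3   s1  s5 
   s4   s6  s5 
   s5   s7  s4 
 * s6   s7  s7 
   s7   s6  s6 
(> = start, * = accepting)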